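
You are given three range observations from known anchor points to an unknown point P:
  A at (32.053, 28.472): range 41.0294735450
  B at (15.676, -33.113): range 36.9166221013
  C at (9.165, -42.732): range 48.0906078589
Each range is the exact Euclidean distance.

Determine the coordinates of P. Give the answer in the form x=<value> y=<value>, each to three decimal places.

x=44.862 y=-10.507

eq1: (x − 32.053)² + (y − 28.472)² = 41.0294735450²
eq2: (x − 15.676)² + (y + 33.113)² = 36.9166221013²
eq3: (x − 9.165)² + (y + 42.732)² = 48.0906078589²
eq3−eq1, eq3−eq2 (x²,y² cancel):
  45.776·x + 142.408·y = 557.317409
  13.022·x + 19.238·y = 382.056273
det = 45.776·19.238 − 142.408·13.022 = -973.798288
x = (557.317409·19.238 − 142.408·382.056273) / -973.798288 = 44.861649
y = (45.776·382.056273 − 557.317409·13.022) / -973.798288 = -10.506920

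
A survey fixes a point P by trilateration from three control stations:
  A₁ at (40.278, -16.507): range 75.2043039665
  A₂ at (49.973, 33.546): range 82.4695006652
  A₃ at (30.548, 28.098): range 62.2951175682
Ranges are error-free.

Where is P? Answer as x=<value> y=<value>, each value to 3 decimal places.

x=-29.504 y=11.532

eq1: (x − 40.278)² + (y + 16.507)² = 75.2043039665²
eq2: (x − 49.973)² + (y − 33.546)² = 82.4695006652²
eq3: (x − 30.548)² + (y − 28.098)² = 62.2951175682²
eq1−eq3, eq1−eq2 (x²,y² cancel):
  -19.460·x + 89.210·y = 1602.885237
  19.390·x + 100.106·y = 582.305307
det = -19.460·100.106 − 89.210·19.390 = -3677.844660
x = (1602.885237·100.106 − 89.210·582.305307) / -3677.844660 = -29.503958
y = (-19.460·582.305307 − 1602.885237·19.390) / -3677.844660 = 11.531647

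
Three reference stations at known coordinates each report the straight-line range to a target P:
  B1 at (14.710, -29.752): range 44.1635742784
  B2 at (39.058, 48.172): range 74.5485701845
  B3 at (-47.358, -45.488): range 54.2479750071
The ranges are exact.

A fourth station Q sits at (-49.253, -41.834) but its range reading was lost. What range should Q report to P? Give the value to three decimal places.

52.333

eq1: (x − 14.710)² + (y + 29.752)² = 44.1635742784²
eq2: (x − 39.058)² + (y − 48.172)² = 74.5485701845²
eq3: (x + 47.358)² + (y + 45.488)² = 54.2479750071²
eq2−eq3, eq2−eq1 (x²,y² cancel):
  -172.832·x − 187.320·y = 3080.515884
  -48.696·x − 155.848·y = 862.564680
det = -172.832·-155.848 − -187.320·-48.696 = 17813.786816
x = (3080.515884·-155.848 − -187.320·862.564680) / 17813.786816 = -17.880343
y = (-172.832·862.564680 − 3080.515884·-48.696) / 17813.786816 = 0.052208
|P − Q| = √((-17.880343 − -49.253)² + (0.052208 − -41.834)²) = 52.332571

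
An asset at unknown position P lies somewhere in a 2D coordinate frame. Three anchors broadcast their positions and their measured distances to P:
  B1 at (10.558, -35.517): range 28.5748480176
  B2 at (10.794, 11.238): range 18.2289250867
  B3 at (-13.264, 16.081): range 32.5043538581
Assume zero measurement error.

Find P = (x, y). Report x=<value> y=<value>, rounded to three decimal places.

x=9.667 y=-6.956

eq1: (x − 10.558)² + (y + 35.517)² = 28.5748480176²
eq2: (x − 10.794)² + (y − 11.238)² = 18.2289250867²
eq3: (x + 13.264)² + (y − 16.081)² = 32.5043538581²
eq2−eq3, eq2−eq1 (x²,y² cancel):
  -48.116·x + 9.686·y = -532.510133
  -0.472·x − 93.510·y = 645.897344
det = -48.116·-93.510 − 9.686·-0.472 = 4503.898952
x = (-532.510133·-93.510 − 9.686·645.897344) / 4503.898952 = 9.666927
y = (-48.116·645.897344 − -532.510133·-0.472) / 4503.898952 = -6.956049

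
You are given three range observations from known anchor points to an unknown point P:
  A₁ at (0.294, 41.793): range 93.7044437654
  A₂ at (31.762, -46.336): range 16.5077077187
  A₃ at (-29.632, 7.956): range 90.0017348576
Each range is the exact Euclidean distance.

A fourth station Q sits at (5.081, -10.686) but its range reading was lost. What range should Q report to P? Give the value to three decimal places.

50.740

eq1: (x − 0.294)² + (y − 41.793)² = 93.7044437654²
eq2: (x − 31.762)² + (y + 46.336)² = 16.5077077187²
eq3: (x + 29.632)² + (y − 7.956)² = 90.0017348576²
eq2−eq1, eq2−eq3 (x²,y² cancel):
  -62.936·x + 176.258·y = -9917.126622
  -122.788·x + 108.584·y = -10042.304043
det = -62.936·108.584 − 176.258·-122.788 = 14808.524680
x = (-9917.126622·108.584 − 176.258·-10042.304043) / 14808.524680 = 46.810548
y = (-62.936·-10042.304043 − -9917.126622·-122.788) / 14808.524680 = -39.550307
|P − Q| = √((46.810548 − 5.081)² + (-39.550307 − -10.686)²) = 50.739564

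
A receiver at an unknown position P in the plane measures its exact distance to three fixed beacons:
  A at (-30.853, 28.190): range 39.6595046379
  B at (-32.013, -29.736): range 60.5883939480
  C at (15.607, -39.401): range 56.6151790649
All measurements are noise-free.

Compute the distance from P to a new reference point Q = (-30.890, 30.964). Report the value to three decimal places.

40.594

eq1: (x + 30.853)² + (y − 28.190)² = 39.6595046379²
eq2: (x + 32.013)² + (y + 29.736)² = 60.5883939480²
eq3: (x − 15.607)² + (y + 39.401)² = 56.6151790649²
eq2−eq1, eq2−eq3 (x²,y² cancel):
  2.320·x + 115.852·y = 1935.599017
  95.240·x − 19.330·y = 352.630366
det = 2.320·-19.330 − 115.852·95.240 = -11078.590080
x = (1935.599017·-19.330 − 115.852·352.630366) / -11078.590080 = 7.064804
y = (2.320·352.630366 − 1935.599017·95.240) / -11078.590080 = 16.566038
|P − Q| = √((7.064804 − -30.890)² + (16.566038 − 30.964)²) = 40.593945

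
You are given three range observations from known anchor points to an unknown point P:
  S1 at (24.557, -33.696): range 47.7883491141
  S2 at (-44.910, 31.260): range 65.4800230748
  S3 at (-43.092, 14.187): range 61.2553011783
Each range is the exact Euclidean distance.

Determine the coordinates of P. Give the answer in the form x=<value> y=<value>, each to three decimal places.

eq1: (x − 24.557)² + (y + 33.696)² = 47.7883491141²
eq2: (x + 44.910)² + (y − 31.260)² = 65.4800230748²
eq3: (x + 43.092)² + (y − 14.187)² = 61.2553011783²
eq3−eq2, eq3−eq1 (x²,y² cancel):
  -3.636·x + 34.146·y = 400.482768
  135.298·x − 95.766·y = 1148.760843
det = -3.636·-95.766 − 34.146·135.298 = -4271.680332
x = (400.482768·-95.766 − 34.146·1148.760843) / -4271.680332 = 18.161055
y = (-3.636·1148.760843 − 400.482768·135.298) / -4271.680332 = 13.662402

x=18.161 y=13.662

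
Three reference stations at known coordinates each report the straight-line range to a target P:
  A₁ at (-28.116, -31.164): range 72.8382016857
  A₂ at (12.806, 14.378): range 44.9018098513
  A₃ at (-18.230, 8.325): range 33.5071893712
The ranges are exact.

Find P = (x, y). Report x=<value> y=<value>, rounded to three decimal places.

eq1: (x + 28.116)² + (y + 31.164)² = 72.8382016857²
eq2: (x − 12.806)² + (y − 14.378)² = 44.9018098513²
eq3: (x + 18.230)² + (y − 8.325)² = 33.5071893712²
eq1−eq3, eq1−eq2 (x²,y² cancel):
  19.772·x + 78.978·y = 2822.606058
  81.844·x + 91.084·y = 1898.247265
det = 19.772·91.084 − 78.978·81.844 = -4662.962584
x = (2822.606058·91.084 − 78.978·1898.247265) / -4662.962584 = -22.984203
y = (19.772·1898.247265 − 2822.606058·81.844) / -4662.962584 = 41.493197

x=-22.984 y=41.493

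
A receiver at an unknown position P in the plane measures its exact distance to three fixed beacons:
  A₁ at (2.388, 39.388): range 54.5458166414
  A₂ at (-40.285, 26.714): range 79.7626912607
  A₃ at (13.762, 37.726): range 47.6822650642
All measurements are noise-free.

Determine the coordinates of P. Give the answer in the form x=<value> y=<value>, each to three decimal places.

eq1: (x − 2.388)² + (y − 39.388)² = 54.5458166414²
eq2: (x + 40.285)² + (y − 26.714)² = 79.7626912607²
eq3: (x − 13.762)² + (y − 37.726)² = 47.6822650642²
eq2−eq1, eq2−eq3 (x²,y² cancel):
  85.346·x + 25.348·y = 2607.438871
  108.094·x + 22.024·y = 3364.613214
det = 85.346·22.024 − 25.348·108.094 = -860.306408
x = (2607.438871·22.024 − 25.348·3364.613214) / -860.306408 = 32.383790
y = (85.346·3364.613214 − 2607.438871·108.094) / -860.306408 = -6.169641

x=32.384 y=-6.170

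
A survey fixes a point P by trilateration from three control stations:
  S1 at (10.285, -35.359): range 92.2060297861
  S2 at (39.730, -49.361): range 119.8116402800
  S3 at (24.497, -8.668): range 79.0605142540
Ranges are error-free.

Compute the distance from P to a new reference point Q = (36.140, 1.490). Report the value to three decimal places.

81.770

eq1: (x − 10.285)² + (y + 35.359)² = 92.2060297861²
eq2: (x − 39.730)² + (y + 49.361)² = 119.8116402800²
eq3: (x − 24.497)² + (y + 8.668)² = 79.0605142540²
eq2−eq1, eq2−eq3 (x²,y² cancel):
  -58.890·x + 28.004·y = 3193.936103
  -30.466·x + 81.386·y = 4764.520244
det = -58.890·81.386 − 28.004·-30.466 = -3939.651676
x = (3193.936103·81.386 − 28.004·4764.520244) / -3939.651676 = -32.113514
y = (-58.890·4764.520244 − 3193.936103·-30.466) / -3939.651676 = 46.520900
|P − Q| = √((-32.113514 − 36.140)² + (46.520900 − 1.490)²) = 81.769946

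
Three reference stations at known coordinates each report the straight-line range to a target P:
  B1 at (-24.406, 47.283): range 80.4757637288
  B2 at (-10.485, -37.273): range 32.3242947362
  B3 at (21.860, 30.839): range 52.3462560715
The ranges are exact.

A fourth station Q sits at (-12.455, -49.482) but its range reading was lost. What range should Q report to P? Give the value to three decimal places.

41.204

eq1: (x + 24.406)² + (y − 47.283)² = 80.4757637288²
eq2: (x + 10.485)² + (y + 37.273)² = 32.3242947362²
eq3: (x − 21.860)² + (y − 30.839)² = 52.3462560715²
eq3−eq1, eq3−eq2 (x²,y² cancel):
  -92.532·x + 32.888·y = -2333.786619
  -64.690·x − 136.224·y = 1765.578728
det = -92.532·-136.224 − 32.888·-64.690 = 14732.603888
x = (-2333.786619·-136.224 − 32.888·1765.578728) / 14732.603888 = 17.637846
y = (-92.532·1765.578728 − -2333.786619·-64.690) / 14732.603888 = -21.336703
|P − Q| = √((17.637846 − -12.455)² + (-21.336703 − -49.482)²) = 41.203606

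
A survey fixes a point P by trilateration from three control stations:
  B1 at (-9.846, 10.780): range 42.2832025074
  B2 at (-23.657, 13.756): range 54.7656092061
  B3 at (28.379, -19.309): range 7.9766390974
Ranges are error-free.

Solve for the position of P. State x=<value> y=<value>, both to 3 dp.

eq1: (x + 9.846)² + (y − 10.780)² = 42.2832025074²
eq2: (x + 23.657)² + (y − 13.756)² = 54.7656092061²
eq3: (x − 28.379)² + (y + 19.309)² = 7.9766390974²
eq1−eq2, eq1−eq3 (x²,y² cancel):
  -27.622·x + 5.952·y = -675.673668
  76.450·x − 60.178·y = 2689.295449
det = -27.622·-60.178 − 5.952·76.450 = 1207.206316
x = (-675.673668·-60.178 − 5.952·2689.295449) / 1207.206316 = 20.422361
y = (-27.622·2689.295449 − -675.673668·76.450) / 1207.206316 = -18.744490

x=20.422 y=-18.744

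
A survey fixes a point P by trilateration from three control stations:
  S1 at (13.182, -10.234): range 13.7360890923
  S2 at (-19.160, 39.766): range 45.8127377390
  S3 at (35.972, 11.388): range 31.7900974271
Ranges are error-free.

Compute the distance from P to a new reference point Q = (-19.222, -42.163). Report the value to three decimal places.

eq1: (x − 13.182)² + (y + 10.234)² = 13.7360890923²
eq2: (x + 19.160)² + (y − 39.766)² = 45.8127377390²
eq3: (x − 35.972)² + (y − 11.388)² = 31.7900974271²
eq1−eq2, eq1−eq3 (x²,y² cancel):
  -64.684·x + 100.000·y = -240.186320
  45.580·x + 43.244·y = 323.241297
det = -64.684·43.244 − 100.000·45.580 = -7355.194896
x = (-240.186320·43.244 − 100.000·323.241297) / -7355.194896 = 5.806882
y = (-64.684·323.241297 − -240.186320·45.580) / -7355.194896 = 1.354260
|P − Q| = √((5.806882 − -19.222)² + (1.354260 − -42.163)²) = 50.201562

50.202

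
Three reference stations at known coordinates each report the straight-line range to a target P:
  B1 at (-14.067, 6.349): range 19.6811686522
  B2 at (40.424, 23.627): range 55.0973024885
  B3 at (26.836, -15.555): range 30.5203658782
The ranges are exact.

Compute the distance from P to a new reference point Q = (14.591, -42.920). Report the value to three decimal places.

37.369

eq1: (x + 14.067)² + (y − 6.349)² = 19.6811686522²
eq2: (x − 40.424)² + (y − 23.627)² = 55.0973024885²
eq3: (x − 26.836)² + (y + 15.555)² = 30.5203658782²
eq1−eq2, eq1−eq3 (x²,y² cancel):
  108.982·x + 34.556·y = -694.219727
  81.806·x − 43.808·y = 179.794297
det = 108.982·-43.808 − 34.556·81.806 = -7601.171592
x = (-694.219727·-43.808 − 34.556·179.794297) / -7601.171592 = -3.183642
y = (108.982·179.794297 − -694.219727·81.806) / -7601.171592 = -10.049198
|P − Q| = √((-3.183642 − 14.591)² + (-10.049198 − -42.920)²) = 37.368804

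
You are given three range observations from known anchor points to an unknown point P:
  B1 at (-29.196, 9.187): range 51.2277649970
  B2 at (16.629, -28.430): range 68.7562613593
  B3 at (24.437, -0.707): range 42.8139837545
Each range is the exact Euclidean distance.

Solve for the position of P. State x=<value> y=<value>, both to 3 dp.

eq1: (x + 29.196)² + (y − 9.187)² = 51.2277649970²
eq2: (x − 16.629)² + (y + 28.430)² = 68.7562613593²
eq3: (x − 24.437)² + (y + 0.707)² = 42.8139837545²
eq3−eq2, eq3−eq1 (x²,y² cancel):
  -15.616·x − 55.446·y = -2407.264548
  -107.266·x + 19.788·y = -452.106135
det = -15.616·19.788 − -55.446·-107.266 = -6256.480044
x = (-2407.264548·19.788 − -55.446·-452.106135) / -6256.480044 = 11.620340
y = (-15.616·-452.106135 − -2407.264548·-107.266) / -6256.480044 = 40.143587

x=11.620 y=40.144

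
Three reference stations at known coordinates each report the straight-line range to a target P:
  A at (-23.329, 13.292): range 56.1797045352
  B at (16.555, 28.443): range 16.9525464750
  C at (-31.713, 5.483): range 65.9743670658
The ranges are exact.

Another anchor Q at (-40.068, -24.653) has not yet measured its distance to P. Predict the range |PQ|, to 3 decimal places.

eq1: (x + 23.329)² + (y − 13.292)² = 56.1797045352²
eq2: (x − 16.555)² + (y − 28.443)² = 16.9525464750²
eq3: (x + 31.713)² + (y − 5.483)² = 65.9743670658²
eq2−eq3, eq2−eq1 (x²,y² cancel):
  -96.536·x − 45.920·y = -4112.522894
  -79.768·x − 30.302·y = -3230.923139
det = -96.536·-30.302 − -45.920·-79.768 = -737.712688
x = (-4112.522894·-30.302 − -45.920·-3230.923139) / -737.712688 = 32.189119
y = (-96.536·-3230.923139 − -4112.522894·-79.768) / -737.712688 = 21.888372
|P − Q| = √((32.189119 − -40.068)² + (21.888372 − -24.653)²) = 85.948768

85.949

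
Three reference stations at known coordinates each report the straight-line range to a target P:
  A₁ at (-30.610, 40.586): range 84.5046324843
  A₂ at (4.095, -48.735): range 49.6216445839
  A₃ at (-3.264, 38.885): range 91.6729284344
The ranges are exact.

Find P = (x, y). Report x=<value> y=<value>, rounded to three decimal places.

eq1: (x + 30.610)² + (y − 40.586)² = 84.5046324843²
eq2: (x − 4.095)² + (y + 48.735)² = 49.6216445839²
eq3: (x + 3.264)² + (y − 38.885)² = 91.6729284344²
eq2−eq3, eq2−eq1 (x²,y² cancel):
  -14.718·x + 175.240·y = -6810.790526
  -69.410·x + 178.642·y = -4486.399054
det = -14.718·178.642 − 175.240·-69.410 = 9534.155444
x = (-6810.790526·178.642 − 175.240·-4486.399054) / 9534.155444 = -45.153100
y = (-14.718·-4486.399054 − -6810.790526·-69.410) / 9534.155444 = -42.657806

x=-45.153 y=-42.658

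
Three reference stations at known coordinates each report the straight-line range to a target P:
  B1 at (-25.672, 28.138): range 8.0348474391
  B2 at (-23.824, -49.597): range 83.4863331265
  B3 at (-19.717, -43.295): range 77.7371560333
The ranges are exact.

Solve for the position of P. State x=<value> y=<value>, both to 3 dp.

x=-31.635 y=33.523

eq1: (x + 25.672)² + (y − 28.138)² = 8.0348474391²
eq2: (x + 23.824)² + (y + 49.597)² = 83.4863331265²
eq3: (x + 19.717)² + (y + 43.295)² = 77.7371560333²
eq3−eq2, eq3−eq1 (x²,y² cancel):
  -8.214·x − 12.604·y = -162.674120
  -11.910·x + 142.866·y = 5166.088169
det = -8.214·142.866 − -12.604·-11.910 = -1323.614964
x = (-162.674120·142.866 − -12.604·5166.088169) / -1323.614964 = -31.635163
y = (-8.214·5166.088169 − -162.674120·-11.910) / -1323.614964 = 33.523115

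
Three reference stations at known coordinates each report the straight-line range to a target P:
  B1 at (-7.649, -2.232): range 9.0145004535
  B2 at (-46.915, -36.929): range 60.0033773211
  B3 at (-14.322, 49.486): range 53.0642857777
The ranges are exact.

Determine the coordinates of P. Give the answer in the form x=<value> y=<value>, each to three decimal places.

eq1: (x + 7.649)² + (y + 2.232)² = 9.0145004535²
eq2: (x + 46.915)² + (y + 36.929)² = 60.0033773211²
eq3: (x + 14.322)² + (y − 49.486)² = 53.0642857777²
eq2−eq3, eq2−eq1 (x²,y² cancel):
  65.186·x + 172.830·y = -126.197521
  78.532·x + 69.394·y = 17.864831
det = 65.186·69.394 − 172.830·78.532 = -9049.168276
x = (-126.197521·69.394 − 172.830·17.864831) / -9049.168276 = 1.308952
y = (65.186·17.864831 − -126.197521·78.532) / -9049.168276 = -1.223878

x=1.309 y=-1.224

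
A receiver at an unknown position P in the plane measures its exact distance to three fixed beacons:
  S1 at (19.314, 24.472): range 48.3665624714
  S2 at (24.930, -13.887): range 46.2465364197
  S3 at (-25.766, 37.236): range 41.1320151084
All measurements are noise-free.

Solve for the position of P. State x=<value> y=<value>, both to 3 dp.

x=-20.137 y=-3.509

eq1: (x − 19.314)² + (y − 24.472)² = 48.3665624714²
eq2: (x − 24.930)² + (y + 13.887)² = 46.2465364197²
eq3: (x + 25.766)² + (y − 37.236)² = 41.1320151084²
eq1−eq2, eq1−eq3 (x²,y² cancel):
  11.232·x − 76.718·y = 43.026523
  -90.160·x + 25.528·y = 1725.978770
det = 11.232·25.528 − -76.718·-90.160 = -6630.164384
x = (43.026523·25.528 − -76.718·1725.978770) / -6630.164384 = -20.137060
y = (11.232·1725.978770 − 43.026523·-90.160) / -6630.164384 = -3.509033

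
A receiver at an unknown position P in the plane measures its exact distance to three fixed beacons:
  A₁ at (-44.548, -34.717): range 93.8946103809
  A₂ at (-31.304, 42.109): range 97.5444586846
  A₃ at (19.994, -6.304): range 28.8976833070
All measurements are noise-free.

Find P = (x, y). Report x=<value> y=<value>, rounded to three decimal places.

eq1: (x + 44.548)² + (y + 34.717)² = 93.8946103809²
eq2: (x + 31.304)² + (y − 42.109)² = 97.5444586846²
eq3: (x − 19.994)² + (y + 6.304)² = 28.8976833070²
eq2−eq3, eq2−eq1 (x²,y² cancel):
  102.596·x − 96.826·y = 6366.237475
  -26.488·x − 153.652·y = 1135.409657
det = 102.596·-153.652 − -96.826·-26.488 = -18328.807680
x = (6366.237475·-153.652 − -96.826·1135.409657) / -18328.807680 = 47.370672
y = (102.596·1135.409657 − 6366.237475·-26.488) / -18328.807680 = -15.555697

x=47.371 y=-15.556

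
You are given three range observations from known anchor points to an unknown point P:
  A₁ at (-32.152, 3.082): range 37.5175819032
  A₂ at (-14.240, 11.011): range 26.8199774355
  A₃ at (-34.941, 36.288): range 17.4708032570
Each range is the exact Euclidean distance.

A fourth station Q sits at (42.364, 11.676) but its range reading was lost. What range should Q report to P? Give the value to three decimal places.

65.268

eq1: (x + 32.152)² + (y − 3.082)² = 37.5175819032²
eq2: (x + 14.240)² + (y − 11.011)² = 26.8199774355²
eq3: (x + 34.941)² + (y − 36.288)² = 17.4708032570²
eq3−eq2, eq3−eq1 (x²,y² cancel):
  41.402·x − 50.554·y = -2627.754927
  5.578·x − 66.412·y = -2596.782582
det = 41.402·-66.412 − -50.554·5.578 = -2467.599412
x = (-2627.754927·-66.412 − -50.554·-2596.782582) / -2467.599412 = -17.521772
y = (41.402·-2596.782582 − -2627.754927·5.578) / -2467.599412 = 37.629437
|P − Q| = √((-17.521772 − 42.364)² + (37.629437 − 11.676)²) = 65.267806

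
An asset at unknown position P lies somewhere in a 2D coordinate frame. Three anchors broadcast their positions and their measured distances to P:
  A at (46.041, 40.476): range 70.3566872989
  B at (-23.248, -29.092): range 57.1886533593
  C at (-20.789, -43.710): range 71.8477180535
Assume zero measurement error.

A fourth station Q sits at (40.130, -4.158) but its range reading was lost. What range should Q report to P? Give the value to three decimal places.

71.087

eq1: (x − 46.041)² + (y − 40.476)² = 70.3566872989²
eq2: (x + 23.248)² + (y + 29.092)² = 57.1886533593²
eq3: (x + 20.789)² + (y + 43.710)² = 71.8477180535²
eq1−eq2, eq1−eq3 (x²,y² cancel):
  -138.578·x − 139.136·y = -691.744914
  -133.660·x − 168.372·y = -1627.364778
det = -138.578·-168.372 − -139.136·-133.660 = 4735.737256
x = (-691.744914·-168.372 − -139.136·-1627.364778) / 4735.737256 = -23.218043
y = (-138.578·-1627.364778 − -691.744914·-133.660) / 4735.737256 = 28.096646
|P − Q| = √((-23.218043 − 40.130)² + (28.096646 − -4.158)²) = 71.086825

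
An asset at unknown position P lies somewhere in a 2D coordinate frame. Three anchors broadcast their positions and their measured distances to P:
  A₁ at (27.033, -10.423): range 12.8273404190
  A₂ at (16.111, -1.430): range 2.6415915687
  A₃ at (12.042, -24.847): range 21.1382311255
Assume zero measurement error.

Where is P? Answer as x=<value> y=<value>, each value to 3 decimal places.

x=15.894 y=-4.063

eq1: (x − 27.033)² + (y + 10.423)² = 12.8273404190²
eq2: (x − 16.111)² + (y + 1.430)² = 2.6415915687²
eq3: (x − 12.042)² + (y + 24.847)² = 21.1382311255²
eq3−eq1, eq3−eq2 (x²,y² cancel):
  29.982·x + 28.848·y = 359.322998
  8.138·x + 46.834·y = -60.927143
det = 29.982·46.834 − 28.848·8.138 = 1169.411964
x = (359.322998·46.834 − 28.848·-60.927143) / 1169.411964 = 15.893594
y = (29.982·-60.927143 − 359.322998·8.138) / 1169.411964 = -4.062630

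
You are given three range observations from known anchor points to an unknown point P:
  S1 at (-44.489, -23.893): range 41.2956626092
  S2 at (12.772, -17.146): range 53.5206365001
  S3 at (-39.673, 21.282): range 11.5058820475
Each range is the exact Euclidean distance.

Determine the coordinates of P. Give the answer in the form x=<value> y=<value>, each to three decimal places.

x=-30.145 y=14.832

eq1: (x + 44.489)² + (y + 23.893)² = 41.2956626092²
eq2: (x − 12.772)² + (y + 17.146)² = 53.5206365001²
eq3: (x + 39.673)² + (y − 21.282)² = 11.5058820475²
eq3−eq1, eq3−eq2 (x²,y² cancel):
  -9.632·x − 90.350·y = -1049.670312
  104.890·x − 76.856·y = -4301.834363
det = -9.632·-76.856 − -90.350·104.890 = 10217.088492
x = (-1049.670312·-76.856 − -90.350·-4301.834363) / 10217.088492 = -30.145307
y = (-9.632·-4301.834363 − -1049.670312·104.890) / 10217.088492 = 14.831543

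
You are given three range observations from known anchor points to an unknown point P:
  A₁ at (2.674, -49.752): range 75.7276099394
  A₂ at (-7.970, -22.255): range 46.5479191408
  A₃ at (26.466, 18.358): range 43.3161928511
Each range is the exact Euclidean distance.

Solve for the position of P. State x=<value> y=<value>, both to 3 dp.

x=-16.544 y=23.496

eq1: (x − 2.674)² + (y + 49.752)² = 75.7276099394²
eq2: (x + 7.970)² + (y + 22.255)² = 46.5479191408²
eq3: (x − 26.466)² + (y − 18.358)² = 43.3161928511²
eq1−eq3, eq1−eq2 (x²,y² cancel):
  47.584·x + 136.220·y = 2413.431884
  -21.288·x + 54.994·y = 1644.356276
det = 47.584·54.994 − 136.220·-21.288 = 5516.685856
x = (2413.431884·54.994 − 136.220·1644.356276) / 5516.685856 = -16.544342
y = (47.584·1644.356276 − 2413.431884·-21.288) / 5516.685856 = 23.496387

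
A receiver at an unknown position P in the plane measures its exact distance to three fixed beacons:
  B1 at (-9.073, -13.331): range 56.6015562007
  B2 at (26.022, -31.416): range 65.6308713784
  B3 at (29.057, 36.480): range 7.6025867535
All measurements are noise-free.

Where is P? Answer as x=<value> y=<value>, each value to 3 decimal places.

eq1: (x + 9.073)² + (y + 13.331)² = 56.6015562007²
eq2: (x − 26.022)² + (y + 31.416)² = 65.6308713784²
eq3: (x − 29.057)² + (y − 36.480)² = 7.6025867535²
eq2−eq1, eq2−eq3 (x²,y² cancel):
  -70.190·x + 36.170·y = -300.399536
  6.070·x + 135.792·y = 4760.602062
det = -70.190·135.792 − 36.170·6.070 = -9750.792380
x = (-300.399536·135.792 − 36.170·4760.602062) / -9750.792380 = 21.842618
y = (-70.190·4760.602062 − -300.399536·6.070) / -9750.792380 = 34.081664

x=21.843 y=34.082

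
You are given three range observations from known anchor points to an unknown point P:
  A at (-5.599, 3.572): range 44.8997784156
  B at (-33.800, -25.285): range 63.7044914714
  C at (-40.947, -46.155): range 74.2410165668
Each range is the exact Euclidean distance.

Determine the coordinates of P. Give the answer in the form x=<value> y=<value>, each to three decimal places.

x=29.890 y=-23.933

eq1: (x + 5.599)² + (y − 3.572)² = 44.8997784156²
eq2: (x + 33.800)² + (y + 25.285)² = 63.7044914714²
eq3: (x + 40.947)² + (y + 46.155)² = 74.2410165668²
eq3−eq1, eq3−eq2 (x²,y² cancel):
  70.696·x + 99.454·y = -267.094410
  14.294·x + 41.740·y = -571.703302
det = 70.696·41.740 − 99.454·14.294 = 1529.255564
x = (-267.094410·41.740 − 99.454·-571.703302) / 1529.255564 = 29.890138
y = (70.696·-571.703302 − -267.094410·14.294) / 1529.255564 = -23.932749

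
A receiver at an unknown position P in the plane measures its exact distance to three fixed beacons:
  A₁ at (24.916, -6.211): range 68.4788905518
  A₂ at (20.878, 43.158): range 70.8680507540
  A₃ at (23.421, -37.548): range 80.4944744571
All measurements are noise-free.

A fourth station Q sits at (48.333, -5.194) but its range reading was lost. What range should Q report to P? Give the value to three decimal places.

eq1: (x − 24.916)² + (y + 6.211)² = 68.4788905518²
eq2: (x − 20.878)² + (y − 43.158)² = 70.8680507540²
eq3: (x − 23.421)² + (y + 37.548)² = 80.4944744571²
eq1−eq3, eq1−eq2 (x²,y² cancel):
  -2.990·x − 62.674·y = -490.989999
  -8.076·x + 98.738·y = 1306.198105
det = -2.990·98.738 − -62.674·-8.076 = -801.381844
x = (-490.989999·98.738 − -62.674·1306.198105) / -801.381844 = -41.659653
y = (-2.990·1306.198105 − -490.989999·-8.076) / -801.381844 = 9.821495
|P − Q| = √((-41.659653 − 48.333)² + (9.821495 − -5.194)²) = 91.236740

91.237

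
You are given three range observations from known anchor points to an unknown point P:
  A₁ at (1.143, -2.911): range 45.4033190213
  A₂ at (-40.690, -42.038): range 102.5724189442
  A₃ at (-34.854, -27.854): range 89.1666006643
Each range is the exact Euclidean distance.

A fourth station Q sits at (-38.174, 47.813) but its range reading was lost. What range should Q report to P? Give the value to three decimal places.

eq1: (x − 1.143)² + (y + 2.911)² = 45.4033190213²
eq2: (x + 40.690)² + (y + 42.038)² = 102.5724189442²
eq3: (x + 34.854)² + (y + 27.854)² = 89.1666006643²
eq3−eq2, eq3−eq1 (x²,y² cancel):
  -11.672·x − 28.368·y = -1138.195542
  71.994·x + 49.886·y = 3908.355034
det = -11.672·49.886 − -28.368·71.994 = 1460.056400
x = (-1138.195542·49.886 − -28.368·3908.355034) / 1460.056400 = 37.048016
y = (-11.672·3908.355034 − -1138.195542·71.994) / 1460.056400 = 24.879128
|P − Q| = √((37.048016 − -38.174)² + (24.879128 − 47.813)²) = 78.640411

78.640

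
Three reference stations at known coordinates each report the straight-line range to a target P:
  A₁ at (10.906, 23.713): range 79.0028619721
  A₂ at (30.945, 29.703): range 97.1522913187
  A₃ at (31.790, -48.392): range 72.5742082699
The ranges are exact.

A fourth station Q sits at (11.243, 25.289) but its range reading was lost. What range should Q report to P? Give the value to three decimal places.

eq1: (x − 10.906)² + (y − 23.713)² = 79.0028619721²
eq2: (x − 30.945)² + (y − 29.703)² = 97.1522913187²
eq3: (x − 31.790)² + (y + 48.392)² = 72.5742082699²
eq2−eq1, eq2−eq3 (x²,y² cancel):
  -40.078·x − 11.980·y = 2038.501480
  1.690·x − 156.190·y = 5684.080532
det = -40.078·-156.190 − -11.980·1.690 = 6280.029020
x = (2038.501480·-156.190 − -11.980·5684.080532) / 6280.029020 = -39.856227
y = (-40.078·5684.080532 − 2038.501480·1.690) / 6280.029020 = -36.823341
|P − Q| = √((-39.856227 − 11.243)² + (-36.823341 − 25.289)²) = 80.430553

80.431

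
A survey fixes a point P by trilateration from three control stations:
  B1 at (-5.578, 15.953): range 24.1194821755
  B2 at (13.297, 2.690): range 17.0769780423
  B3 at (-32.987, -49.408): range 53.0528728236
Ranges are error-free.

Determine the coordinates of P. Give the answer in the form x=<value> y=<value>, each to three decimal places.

eq1: (x + 5.578)² + (y − 15.953)² = 24.1194821755²
eq2: (x − 13.297)² + (y − 2.690)² = 17.0769780423²
eq3: (x + 32.987)² + (y + 49.408)² = 53.0528728236²
eq1−eq2, eq1−eq3 (x²,y² cancel):
  37.750·x − 26.526·y = 188.560257
  -54.818·x − 130.722·y = 1010.822446
det = 37.750·-130.722 − -26.526·-54.818 = -6388.857768
x = (188.560257·-130.722 − -26.526·1010.822446) / -6388.857768 = -0.338731
y = (37.750·1010.822446 − 188.560257·-54.818) / -6388.857768 = -7.590566

x=-0.339 y=-7.591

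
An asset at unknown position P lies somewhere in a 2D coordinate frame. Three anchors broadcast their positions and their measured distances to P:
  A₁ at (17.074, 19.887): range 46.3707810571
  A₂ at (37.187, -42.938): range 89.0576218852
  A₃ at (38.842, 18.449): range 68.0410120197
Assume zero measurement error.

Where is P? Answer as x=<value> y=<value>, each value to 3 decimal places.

x=-29.170 y=16.459

eq1: (x − 17.074)² + (y − 19.887)² = 46.3707810571²
eq2: (x − 37.187)² + (y + 42.938)² = 89.0576218852²
eq3: (x − 38.842)² + (y − 18.449)² = 68.0410120197²
eq2−eq3, eq2−eq1 (x²,y² cancel):
  3.310·x + 122.774·y = 1924.202451
  -40.226·x + 125.650·y = 3241.480112
det = 3.310·125.650 − 122.774·-40.226 = 5354.608424
x = (1924.202451·125.650 − 122.774·3241.480112) / 5354.608424 = -29.169909
y = (3.310·3241.480112 − 1924.202451·-40.226) / 5354.608424 = 16.459143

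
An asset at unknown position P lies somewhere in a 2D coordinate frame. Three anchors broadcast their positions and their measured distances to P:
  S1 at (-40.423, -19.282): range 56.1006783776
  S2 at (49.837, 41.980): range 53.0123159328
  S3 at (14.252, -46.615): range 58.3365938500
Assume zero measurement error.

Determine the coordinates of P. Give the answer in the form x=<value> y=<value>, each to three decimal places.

eq1: (x + 40.423)² + (y + 19.282)² = 56.1006783776²
eq2: (x − 49.837)² + (y − 41.980)² = 53.0123159328²
eq3: (x − 14.252)² + (y + 46.615)² = 58.3365938500²
eq1−eq3, eq1−eq2 (x²,y² cancel):
  109.350·x − 54.666·y = 114.391208
  180.520·x + 122.524·y = 2577.212990
det = 109.350·122.524 − -54.666·180.520 = 23266.305720
x = (114.391208·122.524 − -54.666·2577.212990) / 23266.305720 = 6.657765
y = (109.350·2577.212990 − 114.391208·180.520) / 23266.305720 = 11.225174

x=6.658 y=11.225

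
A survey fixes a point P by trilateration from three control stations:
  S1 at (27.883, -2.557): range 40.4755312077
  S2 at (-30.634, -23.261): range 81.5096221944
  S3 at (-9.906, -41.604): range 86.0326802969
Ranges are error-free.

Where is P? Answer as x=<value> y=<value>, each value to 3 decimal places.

x=23.496 y=37.680

eq1: (x − 27.883)² + (y + 2.557)² = 40.4755312077²
eq2: (x + 30.634)² + (y + 23.261)² = 81.5096221944²
eq3: (x + 9.906)² + (y + 41.604)² = 86.0326802969²
eq1−eq2, eq1−eq3 (x²,y² cancel):
  -117.034·x − 41.408·y = -4310.033745
  -75.578·x − 78.094·y = -4718.331739
det = -117.034·-78.094 − -41.408·-75.578 = 6010.119372
x = (-4310.033745·-78.094 − -41.408·-4718.331739) / 6010.119372 = 23.495556
y = (-117.034·-4718.331739 − -4310.033745·-75.578) / 6010.119372 = 37.680035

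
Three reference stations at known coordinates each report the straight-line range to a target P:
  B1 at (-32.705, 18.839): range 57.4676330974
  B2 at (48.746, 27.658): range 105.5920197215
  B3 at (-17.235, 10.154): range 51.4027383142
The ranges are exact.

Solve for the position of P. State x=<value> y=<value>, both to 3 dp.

eq1: (x + 32.705)² + (y − 18.839)² = 57.4676330974²
eq2: (x − 48.746)² + (y − 27.658)² = 105.5920197215²
eq3: (x + 17.235)² + (y − 10.154)² = 51.4027383142²
eq2−eq3, eq2−eq1 (x²,y² cancel):
  -131.962·x − 35.008·y = 5766.444584
  -162.902·x − 17.638·y = 6130.533241
det = -131.962·-17.638 − -35.008·-162.902 = -3375.327460
x = (5766.444584·-17.638 − -35.008·6130.533241) / -3375.327460 = -33.451320
y = (-131.962·6130.533241 − 5766.444584·-162.902) / -3375.327460 = -38.623787

x=-33.451 y=-38.624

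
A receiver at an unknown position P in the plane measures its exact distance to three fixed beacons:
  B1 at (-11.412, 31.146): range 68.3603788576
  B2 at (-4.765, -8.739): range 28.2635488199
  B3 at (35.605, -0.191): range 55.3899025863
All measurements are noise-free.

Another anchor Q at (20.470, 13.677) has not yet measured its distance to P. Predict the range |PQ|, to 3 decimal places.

57.067

eq1: (x + 11.412)² + (y − 31.146)² = 68.3603788576²
eq2: (x + 4.765)² + (y + 8.739)² = 28.2635488199²
eq3: (x − 35.605)² + (y + 0.191)² = 55.3899025863²
eq2−eq1, eq2−eq3 (x²,y² cancel):
  -13.294·x + 79.770·y = -2873.081492
  80.740·x + 17.096·y = -1100.535957
det = -13.294·17.096 − 79.770·80.740 = -6667.904024
x = (-2873.081492·17.096 − 79.770·-1100.535957) / -6667.904024 = -5.799656
y = (-13.294·-1100.535957 − -2873.081492·80.740) / -6667.904024 = -36.983604
|P − Q| = √((-5.799656 − 20.470)² + (-36.983604 − 13.677)²) = 57.066555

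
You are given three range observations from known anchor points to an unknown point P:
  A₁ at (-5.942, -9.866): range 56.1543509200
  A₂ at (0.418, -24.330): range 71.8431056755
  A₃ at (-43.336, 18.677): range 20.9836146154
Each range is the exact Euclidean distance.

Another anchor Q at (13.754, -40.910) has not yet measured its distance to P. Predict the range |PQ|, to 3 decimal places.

92.916

eq1: (x + 5.942)² + (y + 9.866)² = 56.1543509200²
eq2: (x − 0.418)² + (y + 24.330)² = 71.8431056755²
eq3: (x + 43.336)² + (y − 18.677)² = 20.9836146154²
eq2−eq1, eq2−eq3 (x²,y² cancel):
  -12.720·x + 28.928·y = 1548.642402
  -87.508·x + 86.014·y = 6355.835352
det = -12.720·86.014 − 28.928·-87.508 = 1437.333344
x = (1548.642402·86.014 − 28.928·6355.835352) / 1437.333344 = -35.243514
y = (-12.720·6355.835352 − 1548.642402·-87.508) / 1437.333344 = 38.037365
|P − Q| = √((-35.243514 − 13.754)² + (38.037365 − -40.910)²) = 92.916322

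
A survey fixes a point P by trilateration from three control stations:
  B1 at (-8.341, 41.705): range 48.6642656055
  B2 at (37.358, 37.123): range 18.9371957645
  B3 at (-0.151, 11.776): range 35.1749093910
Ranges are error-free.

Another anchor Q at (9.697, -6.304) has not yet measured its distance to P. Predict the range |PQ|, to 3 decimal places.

34.943

eq1: (x + 8.341)² + (y − 41.705)² = 48.6642656055²
eq2: (x − 37.358)² + (y − 37.123)² = 18.9371957645²
eq3: (x + 0.151)² + (y − 11.776)² = 35.1749093910²
eq1−eq3, eq1−eq2 (x²,y² cancel):
  16.380·x − 59.858·y = -539.245833
  91.398·x − 9.164·y = 2974.451350
det = 16.380·-9.164 − -59.858·91.398 = 5320.795164
x = (-539.245833·-9.164 − -59.858·2974.451350) / 5320.795164 = 34.390792
y = (16.380·2974.451350 − -539.245833·91.398) / 5320.795164 = 18.419710
|P − Q| = √((34.390792 − 9.697)² + (18.419710 − -6.304)²) = 34.943457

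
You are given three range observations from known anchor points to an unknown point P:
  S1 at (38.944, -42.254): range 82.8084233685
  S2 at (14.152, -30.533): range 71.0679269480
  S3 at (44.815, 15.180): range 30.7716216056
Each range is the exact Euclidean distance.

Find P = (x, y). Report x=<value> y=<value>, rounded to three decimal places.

x=26.012 y=39.538

eq1: (x − 38.944)² + (y + 42.254)² = 82.8084233685²
eq2: (x − 14.152)² + (y + 30.533)² = 71.0679269480²
eq3: (x − 44.815)² + (y − 15.180)² = 30.7716216056²
eq2−eq1, eq2−eq3 (x²,y² cancel):
  49.584·x − 23.442·y = 362.907719
  61.326·x + 91.426·y = 5210.030976
det = 49.584·91.426 − -23.442·61.326 = 5970.870876
x = (362.907719·91.426 − -23.442·5210.030976) / 5970.870876 = 26.011741
y = (49.584·5210.030976 − 362.907719·61.326) / 5970.870876 = 39.538369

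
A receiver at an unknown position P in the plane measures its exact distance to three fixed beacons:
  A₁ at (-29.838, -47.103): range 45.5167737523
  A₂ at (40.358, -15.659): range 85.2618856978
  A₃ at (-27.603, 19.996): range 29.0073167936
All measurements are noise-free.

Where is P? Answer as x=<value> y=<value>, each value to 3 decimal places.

x=-44.085 y=-3.874

eq1: (x + 29.838)² + (y + 47.103)² = 45.5167737523²
eq2: (x − 40.358)² + (y + 15.659)² = 85.2618856978²
eq3: (x + 27.603)² + (y − 19.996)² = 29.0073167936²
eq1−eq2, eq1−eq3 (x²,y² cancel):
  140.392·x + 62.888·y = -6432.838868
  4.470·x + 134.198·y = -716.880963
det = 140.392·134.198 − 62.888·4.470 = 18559.216256
x = (-6432.838868·134.198 − 62.888·-716.880963) / 18559.216256 = -44.085423
y = (140.392·-716.880963 − -6432.838868·4.470) / 18559.216256 = -3.873524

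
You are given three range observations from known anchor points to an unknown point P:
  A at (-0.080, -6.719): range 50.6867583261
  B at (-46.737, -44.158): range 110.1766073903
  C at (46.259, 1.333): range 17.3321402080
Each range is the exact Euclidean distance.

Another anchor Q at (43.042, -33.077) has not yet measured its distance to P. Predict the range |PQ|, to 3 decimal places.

eq1: (x + 0.080)² + (y + 6.719)² = 50.6867583261²
eq2: (x + 46.737)² + (y + 44.158)² = 110.1766073903²
eq3: (x − 46.259)² + (y − 1.333)² = 17.3321402080²
eq3−eq1, eq3−eq2 (x²,y² cancel):
  -92.678·x − 16.104·y = -4365.264994
  -185.992·x − 90.982·y = -9845.877569
det = -92.678·-90.982 − -16.104·-185.992 = 5436.814628
x = (-4365.264994·-90.982 − -16.104·-9845.877569) / 5436.814628 = 43.886456
y = (-92.678·-9845.877569 − -4365.264994·-185.992) / 5436.814628 = 18.501987
|P − Q| = √((43.886456 − 43.042)² + (18.501987 − -33.077)²) = 51.585899

51.586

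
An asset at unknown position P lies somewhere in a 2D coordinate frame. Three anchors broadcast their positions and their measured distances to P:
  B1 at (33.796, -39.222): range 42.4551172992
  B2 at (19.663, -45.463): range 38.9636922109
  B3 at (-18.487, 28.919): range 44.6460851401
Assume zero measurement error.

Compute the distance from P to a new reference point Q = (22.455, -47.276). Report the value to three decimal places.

eq1: (x − 33.796)² + (y + 39.222)² = 42.4551172992²
eq2: (x − 19.663)² + (y + 45.463)² = 38.9636922109²
eq3: (x + 18.487)² + (y − 28.919)² = 44.6460851401²
eq3−eq2, eq3−eq1 (x²,y² cancel):
  76.300·x − 148.764·y = 1750.543816
  104.566·x − 136.282·y = 1693.293103
det = 76.300·-136.282 − -148.764·104.566 = 5157.339824
x = (1750.543816·-136.282 − -148.764·1693.293103) / 5157.339824 = 2.585333
y = (76.300·1693.293103 − 1750.543816·104.566) / 5157.339824 = -10.441255
|P − Q| = √((2.585333 − 22.455)² + (-10.441255 − -47.276)²) = 41.852145

41.852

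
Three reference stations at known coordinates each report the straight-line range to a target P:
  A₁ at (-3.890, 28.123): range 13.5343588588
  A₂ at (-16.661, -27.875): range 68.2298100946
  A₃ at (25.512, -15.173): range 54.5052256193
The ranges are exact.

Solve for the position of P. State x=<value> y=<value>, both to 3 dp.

eq1: (x + 3.890)² + (y − 28.123)² = 13.5343588588²
eq2: (x + 16.661)² + (y + 27.875)² = 68.2298100946²
eq3: (x − 25.512)² + (y + 15.173)² = 54.5052256193²
eq3−eq2, eq3−eq1 (x²,y² cancel):
  -84.346·x − 25.404·y = -1510.964893
  -58.804·x + 86.592·y = 2712.593906
det = -84.346·86.592 − -25.404·-58.804 = -8797.545648
x = (-1510.964893·86.592 − -25.404·2712.593906) / -8797.545648 = 7.039092
y = (-84.346·2712.593906 − -1510.964893·-58.804) / -8797.545648 = 36.106346

x=7.039 y=36.106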